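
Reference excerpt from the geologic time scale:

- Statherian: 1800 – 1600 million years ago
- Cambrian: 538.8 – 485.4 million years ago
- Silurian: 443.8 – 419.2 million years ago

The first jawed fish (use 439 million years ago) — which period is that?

439 Ma lies between 443.8 and 419.2 Ma, so it falls in the Silurian.

Silurian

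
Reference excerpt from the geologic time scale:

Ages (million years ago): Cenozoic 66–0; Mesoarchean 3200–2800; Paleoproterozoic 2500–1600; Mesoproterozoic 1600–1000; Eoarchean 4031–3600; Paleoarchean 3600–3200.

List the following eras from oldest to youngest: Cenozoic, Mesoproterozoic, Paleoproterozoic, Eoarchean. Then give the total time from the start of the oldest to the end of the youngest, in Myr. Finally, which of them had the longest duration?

Eoarchean, Paleoproterozoic, Mesoproterozoic, Cenozoic; total span 4031 Myr; longest is Paleoproterozoic

Start ages (Ma): Eoarchean 4031, Paleoproterozoic 2500, Mesoproterozoic 1600, Cenozoic 66.
Ordered oldest to youngest: Eoarchean, Paleoproterozoic, Mesoproterozoic, Cenozoic.
Span = 4031 − 0 = 4031 Myr.
Durations: Eoarchean 431, Cenozoic 66, Paleoproterozoic 900, Mesoproterozoic 600 → longest is Paleoproterozoic (900 Myr).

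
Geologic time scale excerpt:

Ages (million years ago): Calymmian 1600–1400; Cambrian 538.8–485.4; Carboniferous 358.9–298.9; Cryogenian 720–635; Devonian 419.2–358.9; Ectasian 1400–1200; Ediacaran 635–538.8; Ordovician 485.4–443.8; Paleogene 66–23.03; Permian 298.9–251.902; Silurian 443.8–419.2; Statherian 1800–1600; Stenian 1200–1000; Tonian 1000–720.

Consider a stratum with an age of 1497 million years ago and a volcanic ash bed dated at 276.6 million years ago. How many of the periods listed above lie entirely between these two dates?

10

The older date is 1497 Ma and the younger is 276.6 Ma.
Periods with start < 1497 and end > 276.6 Ma: Ectasian (1400–1200), Stenian (1200–1000), Tonian (1000–720), Cryogenian (720–635), Ediacaran (635–538.8), Cambrian (538.8–485.4), Ordovician (485.4–443.8), Silurian (443.8–419.2), Devonian (419.2–358.9), Carboniferous (358.9–298.9).
That is 10 complete periods.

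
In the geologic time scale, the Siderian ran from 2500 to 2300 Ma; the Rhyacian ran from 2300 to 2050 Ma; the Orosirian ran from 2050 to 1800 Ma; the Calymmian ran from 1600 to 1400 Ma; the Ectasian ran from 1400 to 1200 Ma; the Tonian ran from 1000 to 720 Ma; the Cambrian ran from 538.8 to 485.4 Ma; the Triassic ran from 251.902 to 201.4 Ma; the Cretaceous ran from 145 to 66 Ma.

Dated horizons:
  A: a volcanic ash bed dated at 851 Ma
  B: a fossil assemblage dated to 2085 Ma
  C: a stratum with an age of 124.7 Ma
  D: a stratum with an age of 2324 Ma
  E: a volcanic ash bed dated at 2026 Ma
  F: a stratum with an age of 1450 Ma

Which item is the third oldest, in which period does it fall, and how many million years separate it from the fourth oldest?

Sorted oldest-first by Ma: D (2324), B (2085), E (2026), F (1450), A (851), C (124.7).
The third oldest is E at 2026 Ma, which lies in 2050–1800 Ma: the Orosirian.
The fourth oldest is F at 1450 Ma; separation = |2026 − 1450| = 576 Myr.

E, in the Orosirian; 576 million years to F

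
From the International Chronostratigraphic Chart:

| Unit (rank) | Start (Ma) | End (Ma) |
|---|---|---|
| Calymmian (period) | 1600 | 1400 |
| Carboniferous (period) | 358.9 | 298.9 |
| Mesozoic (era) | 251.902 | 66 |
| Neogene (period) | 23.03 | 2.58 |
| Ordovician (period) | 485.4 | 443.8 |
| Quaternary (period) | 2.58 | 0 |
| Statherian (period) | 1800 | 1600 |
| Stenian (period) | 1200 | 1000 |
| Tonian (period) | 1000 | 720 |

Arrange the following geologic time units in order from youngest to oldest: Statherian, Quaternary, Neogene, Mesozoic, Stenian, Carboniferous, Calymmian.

Quaternary, then Neogene, then Mesozoic, then Carboniferous, then Stenian, then Calymmian, then Statherian

Read off each span (Ma): Statherian 1800–1600; Quaternary 2.58–0; Neogene 23.03–2.58; Mesozoic 251.902–66; Stenian 1200–1000; Carboniferous 358.9–298.9; Calymmian 1600–1400.
Larger Ma is older, so oldest→youngest is Statherian, Calymmian, Stenian, Carboniferous, Mesozoic, Neogene, Quaternary; reverse it for youngest→oldest.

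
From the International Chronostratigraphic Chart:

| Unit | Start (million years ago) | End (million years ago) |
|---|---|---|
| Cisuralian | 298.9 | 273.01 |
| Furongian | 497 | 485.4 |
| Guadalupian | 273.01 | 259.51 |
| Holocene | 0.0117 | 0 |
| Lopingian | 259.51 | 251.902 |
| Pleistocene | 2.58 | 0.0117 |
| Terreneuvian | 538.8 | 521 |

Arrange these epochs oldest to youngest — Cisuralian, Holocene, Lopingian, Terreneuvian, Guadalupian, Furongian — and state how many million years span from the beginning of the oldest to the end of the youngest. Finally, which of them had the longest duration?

Start ages (Ma): Terreneuvian 538.8, Furongian 497, Cisuralian 298.9, Guadalupian 273.01, Lopingian 259.51, Holocene 0.0117.
Ordered oldest to youngest: Terreneuvian, Furongian, Cisuralian, Guadalupian, Lopingian, Holocene.
Span = 538.8 − 0 = 538.8 Myr.
Durations: Cisuralian 25.89, Holocene 0.0117, Terreneuvian 17.8, Lopingian 7.608, Guadalupian 13.5, Furongian 11.6 → longest is Cisuralian (25.89 Myr).

Terreneuvian, Furongian, Cisuralian, Guadalupian, Lopingian, Holocene; total span 538.8 Myr; longest is Cisuralian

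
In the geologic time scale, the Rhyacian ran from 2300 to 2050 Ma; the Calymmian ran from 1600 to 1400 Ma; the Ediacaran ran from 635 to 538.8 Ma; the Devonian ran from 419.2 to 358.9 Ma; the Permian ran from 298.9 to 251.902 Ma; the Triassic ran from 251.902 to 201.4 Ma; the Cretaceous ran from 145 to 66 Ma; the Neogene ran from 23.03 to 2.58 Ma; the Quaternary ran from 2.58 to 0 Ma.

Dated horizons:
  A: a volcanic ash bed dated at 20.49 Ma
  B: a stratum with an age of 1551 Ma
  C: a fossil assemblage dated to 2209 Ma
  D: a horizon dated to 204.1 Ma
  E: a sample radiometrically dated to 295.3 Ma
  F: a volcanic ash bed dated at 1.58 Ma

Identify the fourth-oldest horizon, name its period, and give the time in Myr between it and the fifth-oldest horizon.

D, in the Triassic; 183.61 million years to A

Larger Ma means older, so oldest first: C 2209 > B 1551 > E 295.3 > D 204.1 > A 20.49 > F 1.58.
Counting 4 along gives D (204.1 Ma); the excerpt puts that inside the Triassic, 251.902–201.4 Ma.
Next in line is A (20.49 Ma), and 204.1 − 20.49 = 183.61 Myr.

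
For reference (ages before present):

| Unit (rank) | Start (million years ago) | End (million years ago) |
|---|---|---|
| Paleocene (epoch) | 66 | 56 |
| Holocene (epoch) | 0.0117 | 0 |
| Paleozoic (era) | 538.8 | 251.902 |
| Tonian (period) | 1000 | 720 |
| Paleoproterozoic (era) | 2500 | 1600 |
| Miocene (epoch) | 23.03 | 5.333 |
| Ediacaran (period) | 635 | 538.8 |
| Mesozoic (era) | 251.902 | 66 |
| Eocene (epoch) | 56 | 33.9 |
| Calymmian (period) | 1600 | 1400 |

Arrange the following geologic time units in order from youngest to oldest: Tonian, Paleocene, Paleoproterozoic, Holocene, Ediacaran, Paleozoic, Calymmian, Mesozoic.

The oldest of these is Paleoproterozoic (starts 2500 Ma) and the youngest is Holocene (ends 0 Ma).
In between, by decreasing start age: Calymmian (1600), Tonian (1000), Ediacaran (635), Paleozoic (538.8), Mesozoic (251.902), Paleocene (66).
Listing youngest first means reversing that sequence.

Holocene, Paleocene, Mesozoic, Paleozoic, Ediacaran, Tonian, Calymmian, Paleoproterozoic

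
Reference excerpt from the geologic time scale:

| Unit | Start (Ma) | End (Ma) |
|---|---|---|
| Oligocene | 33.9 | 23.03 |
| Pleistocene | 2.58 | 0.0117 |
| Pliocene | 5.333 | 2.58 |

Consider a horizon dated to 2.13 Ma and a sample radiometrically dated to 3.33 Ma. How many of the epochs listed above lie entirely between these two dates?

0

Checking each listed span, none has both start < 3.33 Ma and end > 2.13 Ma — every epoch straddles one of the two dates or lies outside them — so the count is 0.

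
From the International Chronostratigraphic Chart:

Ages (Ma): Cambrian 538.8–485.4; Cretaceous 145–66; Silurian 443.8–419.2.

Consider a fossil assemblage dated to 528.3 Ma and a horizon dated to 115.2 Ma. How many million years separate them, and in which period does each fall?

413.1 million years apart; the first in the Cambrian, the second in the Cretaceous

Elapsed time: 528.3 − 115.2 = 413.1 Myr.
528.3 Ma lies within 538.8–485.4 Ma: Cambrian.
115.2 Ma lies within 145–66 Ma: Cretaceous.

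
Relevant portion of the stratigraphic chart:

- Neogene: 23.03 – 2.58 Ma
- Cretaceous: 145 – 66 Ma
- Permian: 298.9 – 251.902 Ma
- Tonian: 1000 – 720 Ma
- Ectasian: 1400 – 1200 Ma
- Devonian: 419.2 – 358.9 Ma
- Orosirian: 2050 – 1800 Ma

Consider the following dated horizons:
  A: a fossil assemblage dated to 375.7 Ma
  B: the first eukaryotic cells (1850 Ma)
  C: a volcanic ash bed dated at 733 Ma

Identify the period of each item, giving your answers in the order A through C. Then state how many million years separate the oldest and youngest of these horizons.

A — Devonian; B — Orosirian; C — Tonian; span 1474.3 million years

A: 375.7 Ma lies in 419.2–358.9 Ma, so Devonian.
B: 1850 Ma lies in 2050–1800 Ma, so Orosirian.
C: 733 Ma lies in 1000–720 Ma, so Tonian.
Oldest = 1850 Ma, youngest = 375.7 Ma → span 1474.3 Myr.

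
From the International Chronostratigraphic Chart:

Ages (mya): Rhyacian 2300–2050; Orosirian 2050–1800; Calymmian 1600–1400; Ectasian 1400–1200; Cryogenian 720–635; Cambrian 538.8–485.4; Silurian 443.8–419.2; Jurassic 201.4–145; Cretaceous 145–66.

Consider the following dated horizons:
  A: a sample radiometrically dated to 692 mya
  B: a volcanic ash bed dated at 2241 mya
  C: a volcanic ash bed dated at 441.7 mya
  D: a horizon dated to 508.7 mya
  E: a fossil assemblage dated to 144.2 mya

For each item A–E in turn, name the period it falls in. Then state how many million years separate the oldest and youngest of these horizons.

A — Cryogenian; B — Rhyacian; C — Silurian; D — Cambrian; E — Cretaceous; span 2096.8 million years

A: 692 Ma lies in 720–635 Ma, so Cryogenian.
B: 2241 Ma lies in 2300–2050 Ma, so Rhyacian.
C: 441.7 Ma lies in 443.8–419.2 Ma, so Silurian.
D: 508.7 Ma lies in 538.8–485.4 Ma, so Cambrian.
E: 144.2 Ma lies in 145–66 Ma, so Cretaceous.
Oldest = 2241 Ma, youngest = 144.2 Ma → span 2096.8 Myr.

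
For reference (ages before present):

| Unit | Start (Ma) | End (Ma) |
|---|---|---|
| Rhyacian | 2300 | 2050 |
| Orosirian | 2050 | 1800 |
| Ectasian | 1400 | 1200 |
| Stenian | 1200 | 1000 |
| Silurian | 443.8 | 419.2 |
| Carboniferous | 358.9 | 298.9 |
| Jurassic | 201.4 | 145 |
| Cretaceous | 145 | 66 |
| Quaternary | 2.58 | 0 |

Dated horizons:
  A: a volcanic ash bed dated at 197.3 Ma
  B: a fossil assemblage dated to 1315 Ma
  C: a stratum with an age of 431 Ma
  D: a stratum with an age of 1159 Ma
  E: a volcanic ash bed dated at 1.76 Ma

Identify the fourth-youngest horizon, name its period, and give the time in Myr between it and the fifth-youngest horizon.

D, in the Stenian; 156 million years to B

Sorted youngest-first by Ma: E (1.76), A (197.3), C (431), D (1159), B (1315).
The fourth youngest is D at 1159 Ma, which lies in 1200–1000 Ma: the Stenian.
The fifth youngest is B at 1315 Ma; separation = |1159 − 1315| = 156 Myr.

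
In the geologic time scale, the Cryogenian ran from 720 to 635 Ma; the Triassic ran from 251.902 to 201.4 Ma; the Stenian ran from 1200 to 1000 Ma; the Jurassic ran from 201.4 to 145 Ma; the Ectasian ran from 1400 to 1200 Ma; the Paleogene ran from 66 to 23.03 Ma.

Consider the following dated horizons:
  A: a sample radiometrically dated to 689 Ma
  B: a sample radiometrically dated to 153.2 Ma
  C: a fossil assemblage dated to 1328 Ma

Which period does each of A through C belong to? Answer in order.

A — Cryogenian; B — Jurassic; C — Ectasian

A: 689 Ma lies in 720–635 Ma, so Cryogenian.
B: 153.2 Ma lies in 201.4–145 Ma, so Jurassic.
C: 1328 Ma lies in 1400–1200 Ma, so Ectasian.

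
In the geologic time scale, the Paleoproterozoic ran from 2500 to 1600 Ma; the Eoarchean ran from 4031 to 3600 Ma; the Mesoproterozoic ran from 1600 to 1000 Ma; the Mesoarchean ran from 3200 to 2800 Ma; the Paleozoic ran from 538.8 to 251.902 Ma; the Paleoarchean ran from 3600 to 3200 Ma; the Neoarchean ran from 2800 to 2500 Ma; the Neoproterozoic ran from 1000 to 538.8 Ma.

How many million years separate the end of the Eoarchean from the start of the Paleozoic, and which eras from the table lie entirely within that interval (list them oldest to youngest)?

3061.2 million years; Paleoarchean, Mesoarchean, Neoarchean, Paleoproterozoic, Mesoproterozoic, Neoproterozoic

The Eoarchean closes at 3600 Ma and the Paleozoic opens at 538.8 Ma, so the interval is 3600 − 538.8 = 3061.2 Myr.
An era fits inside if it starts at or after 3600 Ma and ends at or before 538.8 Ma; oldest first that gives Paleoarchean, Mesoarchean, Neoarchean, Paleoproterozoic, Mesoproterozoic, Neoproterozoic.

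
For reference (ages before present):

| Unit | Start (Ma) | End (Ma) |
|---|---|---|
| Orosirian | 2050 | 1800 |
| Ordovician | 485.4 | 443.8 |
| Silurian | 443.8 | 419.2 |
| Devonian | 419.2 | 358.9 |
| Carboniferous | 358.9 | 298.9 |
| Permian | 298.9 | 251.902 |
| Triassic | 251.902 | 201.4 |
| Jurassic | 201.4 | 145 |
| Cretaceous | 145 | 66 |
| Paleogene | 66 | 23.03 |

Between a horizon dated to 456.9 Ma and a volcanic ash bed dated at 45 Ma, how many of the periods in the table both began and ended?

7

456.9 Ma sits inside the Ordovician (485.4–443.8) and 45 Ma inside the Paleogene (66–23.03); neither of those is wholly between the two dates.
The listed periods lying completely between them are Silurian, Devonian, Carboniferous, Permian, Triassic, Jurassic, Cretaceous — 7 in all.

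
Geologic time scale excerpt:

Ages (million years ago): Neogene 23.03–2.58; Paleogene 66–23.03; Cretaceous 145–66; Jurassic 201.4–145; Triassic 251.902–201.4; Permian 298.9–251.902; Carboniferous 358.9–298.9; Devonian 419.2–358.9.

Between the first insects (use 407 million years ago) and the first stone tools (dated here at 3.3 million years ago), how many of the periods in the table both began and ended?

6

The older date is 407 Ma and the younger is 3.3 Ma.
Periods with start < 407 and end > 3.3 Ma: Carboniferous (358.9–298.9), Permian (298.9–251.902), Triassic (251.902–201.4), Jurassic (201.4–145), Cretaceous (145–66), Paleogene (66–23.03).
That is 6 complete periods.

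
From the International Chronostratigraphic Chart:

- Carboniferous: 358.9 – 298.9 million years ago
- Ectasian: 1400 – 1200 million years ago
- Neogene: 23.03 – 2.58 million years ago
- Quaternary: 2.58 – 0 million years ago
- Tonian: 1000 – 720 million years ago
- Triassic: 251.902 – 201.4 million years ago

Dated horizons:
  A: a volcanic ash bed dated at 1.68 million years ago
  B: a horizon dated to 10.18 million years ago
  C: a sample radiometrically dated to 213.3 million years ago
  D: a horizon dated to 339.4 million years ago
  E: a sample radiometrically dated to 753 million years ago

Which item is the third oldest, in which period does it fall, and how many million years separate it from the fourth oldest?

Sorted oldest-first by Ma: E (753), D (339.4), C (213.3), B (10.18), A (1.68).
The third oldest is C at 213.3 Ma, which lies in 251.902–201.4 Ma: the Triassic.
The fourth oldest is B at 10.18 Ma; separation = |213.3 − 10.18| = 203.12 Myr.

C, in the Triassic; 203.12 million years to B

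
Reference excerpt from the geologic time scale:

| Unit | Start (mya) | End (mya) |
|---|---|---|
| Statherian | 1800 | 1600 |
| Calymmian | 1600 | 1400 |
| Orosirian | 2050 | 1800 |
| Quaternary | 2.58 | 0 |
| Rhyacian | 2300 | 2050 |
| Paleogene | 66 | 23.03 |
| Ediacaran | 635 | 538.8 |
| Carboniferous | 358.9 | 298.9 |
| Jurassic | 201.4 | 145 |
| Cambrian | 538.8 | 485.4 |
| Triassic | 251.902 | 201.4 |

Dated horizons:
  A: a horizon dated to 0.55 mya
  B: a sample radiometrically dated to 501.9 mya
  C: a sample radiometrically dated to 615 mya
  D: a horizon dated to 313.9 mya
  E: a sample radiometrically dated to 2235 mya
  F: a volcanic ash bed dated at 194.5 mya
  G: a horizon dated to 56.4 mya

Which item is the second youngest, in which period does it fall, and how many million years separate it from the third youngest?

G, in the Paleogene; 138.1 million years to F

Sorted youngest-first by Ma: A (0.55), G (56.4), F (194.5), D (313.9), B (501.9), C (615), E (2235).
The second youngest is G at 56.4 Ma, which lies in 66–23.03 Ma: the Paleogene.
The third youngest is F at 194.5 Ma; separation = |56.4 − 194.5| = 138.1 Myr.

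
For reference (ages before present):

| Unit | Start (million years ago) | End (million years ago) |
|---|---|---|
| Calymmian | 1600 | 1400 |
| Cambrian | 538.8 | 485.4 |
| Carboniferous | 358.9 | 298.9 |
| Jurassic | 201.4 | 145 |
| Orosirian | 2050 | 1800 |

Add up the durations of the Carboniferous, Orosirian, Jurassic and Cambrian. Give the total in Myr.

Duration is start − end for each: (358.9 − 298.9) + (2050 − 1800) + (201.4 − 145) + (538.8 − 485.4).
That is 60 + 250 + 56.4 + 53.4, which totals 419.8 million years.

419.8 million years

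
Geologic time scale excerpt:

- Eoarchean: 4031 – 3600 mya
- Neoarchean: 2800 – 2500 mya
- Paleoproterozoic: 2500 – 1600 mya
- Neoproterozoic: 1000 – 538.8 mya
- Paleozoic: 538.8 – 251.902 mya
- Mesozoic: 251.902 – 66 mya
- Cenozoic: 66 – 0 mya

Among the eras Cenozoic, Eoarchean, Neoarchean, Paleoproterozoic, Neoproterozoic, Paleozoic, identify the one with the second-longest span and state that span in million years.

Neoproterozoic, 461.2 million years

Start − end for each: Cenozoic 66 − 0 = 66; Eoarchean 4031 − 3600 = 431; Neoarchean 2800 − 2500 = 300; Paleoproterozoic 2500 − 1600 = 900; Neoproterozoic 1000 − 538.8 = 461.2; Paleozoic 538.8 − 251.902 = 286.898.
Ranking these from longest: Paleoproterozoic > Neoproterozoic > Eoarchean > Neoarchean > Paleozoic > Cenozoic.
Position 2 in that ranking is Neoproterozoic, which lasted 461.2 Myr.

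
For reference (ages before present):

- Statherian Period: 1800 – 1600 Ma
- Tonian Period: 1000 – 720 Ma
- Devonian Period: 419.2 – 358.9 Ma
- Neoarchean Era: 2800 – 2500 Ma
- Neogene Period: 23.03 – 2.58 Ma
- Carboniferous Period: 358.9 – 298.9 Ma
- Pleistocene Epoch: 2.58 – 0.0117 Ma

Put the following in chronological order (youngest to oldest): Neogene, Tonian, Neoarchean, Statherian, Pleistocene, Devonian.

Pleistocene, Neogene, Devonian, Tonian, Statherian, Neoarchean

The oldest of these is Neoarchean (starts 2800 Ma) and the youngest is Pleistocene (ends 0.0117 Ma).
In between, by decreasing start age: Statherian (1800), Tonian (1000), Devonian (419.2), Neogene (23.03).
Listing youngest first means reversing that sequence.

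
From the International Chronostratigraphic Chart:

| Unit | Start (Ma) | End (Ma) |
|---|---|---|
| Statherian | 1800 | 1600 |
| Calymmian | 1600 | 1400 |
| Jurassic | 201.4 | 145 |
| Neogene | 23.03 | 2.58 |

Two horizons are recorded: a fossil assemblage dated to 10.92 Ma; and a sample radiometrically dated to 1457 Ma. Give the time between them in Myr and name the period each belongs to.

1446.08 million years apart; the first in the Neogene, the second in the Calymmian

Elapsed time: 1457 − 10.92 = 1446.08 Myr.
10.92 Ma lies within 23.03–2.58 Ma: Neogene.
1457 Ma lies within 1600–1400 Ma: Calymmian.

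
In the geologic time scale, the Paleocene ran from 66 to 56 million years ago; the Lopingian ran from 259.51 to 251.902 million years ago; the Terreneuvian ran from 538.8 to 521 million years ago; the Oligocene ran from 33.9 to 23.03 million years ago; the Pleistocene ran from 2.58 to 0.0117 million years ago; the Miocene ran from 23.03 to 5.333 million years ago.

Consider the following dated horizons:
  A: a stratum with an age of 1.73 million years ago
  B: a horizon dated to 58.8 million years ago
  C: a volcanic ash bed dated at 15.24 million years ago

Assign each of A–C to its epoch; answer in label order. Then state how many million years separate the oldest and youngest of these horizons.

Match each age against the start–end ranges in the excerpt: A = 1.73 Ma → Pleistocene (2.58–0.0117); B = 58.8 Ma → Paleocene (66–56); C = 15.24 Ma → Miocene (23.03–5.333).
The largest age is 58.8 Ma and the smallest is 1.73 Ma; their difference is 57.07 Myr.

A — Pleistocene; B — Paleocene; C — Miocene; span 57.07 million years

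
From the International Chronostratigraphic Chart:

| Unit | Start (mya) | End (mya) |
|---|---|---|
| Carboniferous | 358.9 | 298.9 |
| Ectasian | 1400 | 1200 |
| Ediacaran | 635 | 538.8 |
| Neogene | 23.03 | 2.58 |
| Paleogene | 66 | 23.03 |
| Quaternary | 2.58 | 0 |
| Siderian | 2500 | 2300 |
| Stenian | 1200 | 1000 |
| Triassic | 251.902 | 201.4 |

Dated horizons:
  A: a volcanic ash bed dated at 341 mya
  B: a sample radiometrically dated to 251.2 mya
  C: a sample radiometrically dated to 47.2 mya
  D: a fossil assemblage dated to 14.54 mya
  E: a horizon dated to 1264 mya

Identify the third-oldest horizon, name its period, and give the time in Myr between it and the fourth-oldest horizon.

Larger Ma means older, so oldest first: E 1264 > A 341 > B 251.2 > C 47.2 > D 14.54.
Counting 3 along gives B (251.2 Ma); the excerpt puts that inside the Triassic, 251.902–201.4 Ma.
Next in line is C (47.2 Ma), and 251.2 − 47.2 = 204 Myr.

B, in the Triassic; 204 million years to C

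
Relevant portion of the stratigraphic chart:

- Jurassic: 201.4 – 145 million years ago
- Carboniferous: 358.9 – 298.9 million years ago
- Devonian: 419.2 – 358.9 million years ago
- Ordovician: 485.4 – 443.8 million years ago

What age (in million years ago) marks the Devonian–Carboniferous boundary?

The Devonian ends and the Carboniferous begins at 358.9 million years ago.

358.9 million years ago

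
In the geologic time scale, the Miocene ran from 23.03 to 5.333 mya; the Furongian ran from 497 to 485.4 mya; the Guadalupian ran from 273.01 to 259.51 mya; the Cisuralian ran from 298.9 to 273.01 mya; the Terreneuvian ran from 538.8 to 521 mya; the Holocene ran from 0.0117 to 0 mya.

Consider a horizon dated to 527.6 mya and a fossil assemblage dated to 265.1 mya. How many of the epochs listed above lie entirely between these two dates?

2

527.6 Ma sits inside the Terreneuvian (538.8–521) and 265.1 Ma inside the Guadalupian (273.01–259.51); neither of those is wholly between the two dates.
The listed epochs lying completely between them are Furongian, Cisuralian — 2 in all.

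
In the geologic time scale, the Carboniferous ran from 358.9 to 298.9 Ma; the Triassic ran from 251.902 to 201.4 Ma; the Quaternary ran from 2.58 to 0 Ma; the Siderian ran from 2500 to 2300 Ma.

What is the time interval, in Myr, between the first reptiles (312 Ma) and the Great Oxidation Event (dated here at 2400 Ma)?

2088 million years

2400 − 312 = 2088 million years.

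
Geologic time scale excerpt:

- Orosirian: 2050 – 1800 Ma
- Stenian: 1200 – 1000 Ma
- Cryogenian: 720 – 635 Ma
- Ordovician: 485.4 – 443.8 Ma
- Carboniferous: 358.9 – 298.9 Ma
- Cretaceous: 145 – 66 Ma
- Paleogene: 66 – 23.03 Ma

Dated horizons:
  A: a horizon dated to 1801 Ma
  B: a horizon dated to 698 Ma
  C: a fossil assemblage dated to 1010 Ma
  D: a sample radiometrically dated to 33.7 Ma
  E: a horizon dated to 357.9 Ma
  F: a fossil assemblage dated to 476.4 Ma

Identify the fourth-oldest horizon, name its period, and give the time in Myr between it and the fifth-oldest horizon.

Larger Ma means older, so oldest first: A 1801 > C 1010 > B 698 > F 476.4 > E 357.9 > D 33.7.
Counting 4 along gives F (476.4 Ma); the excerpt puts that inside the Ordovician, 485.4–443.8 Ma.
Next in line is E (357.9 Ma), and 476.4 − 357.9 = 118.5 Myr.

F, in the Ordovician; 118.5 million years to E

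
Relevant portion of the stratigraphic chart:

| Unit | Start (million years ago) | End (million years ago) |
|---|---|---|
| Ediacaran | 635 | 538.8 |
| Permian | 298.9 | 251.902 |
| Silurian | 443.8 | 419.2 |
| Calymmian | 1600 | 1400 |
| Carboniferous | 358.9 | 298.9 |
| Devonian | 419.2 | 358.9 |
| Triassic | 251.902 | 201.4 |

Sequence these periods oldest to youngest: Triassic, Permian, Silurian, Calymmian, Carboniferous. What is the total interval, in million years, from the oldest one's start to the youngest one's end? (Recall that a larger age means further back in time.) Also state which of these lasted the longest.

Start ages (Ma): Calymmian 1600, Silurian 443.8, Carboniferous 358.9, Permian 298.9, Triassic 251.902.
Ordered oldest to youngest: Calymmian, Silurian, Carboniferous, Permian, Triassic.
Span = 1600 − 201.4 = 1398.6 Myr.
Durations: Calymmian 200, Silurian 24.6, Permian 46.998, Triassic 50.502, Carboniferous 60 → longest is Calymmian (200 Myr).

Calymmian → Silurian → Carboniferous → Permian → Triassic; total span 1398.6 Myr; longest is Calymmian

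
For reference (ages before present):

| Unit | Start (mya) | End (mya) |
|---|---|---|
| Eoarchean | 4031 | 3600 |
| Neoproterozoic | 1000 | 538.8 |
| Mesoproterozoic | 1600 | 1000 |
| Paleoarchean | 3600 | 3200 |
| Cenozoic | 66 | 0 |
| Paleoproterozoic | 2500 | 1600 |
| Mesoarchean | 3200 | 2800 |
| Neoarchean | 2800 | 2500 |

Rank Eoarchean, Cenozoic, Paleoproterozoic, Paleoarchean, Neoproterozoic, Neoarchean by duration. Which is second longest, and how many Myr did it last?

Neoproterozoic, 461.2 million years

Start − end for each: Eoarchean 4031 − 3600 = 431; Cenozoic 66 − 0 = 66; Paleoproterozoic 2500 − 1600 = 900; Paleoarchean 3600 − 3200 = 400; Neoproterozoic 1000 − 538.8 = 461.2; Neoarchean 2800 − 2500 = 300.
Ranking these from longest: Paleoproterozoic > Neoproterozoic > Eoarchean > Paleoarchean > Neoarchean > Cenozoic.
Position 2 in that ranking is Neoproterozoic, which lasted 461.2 Myr.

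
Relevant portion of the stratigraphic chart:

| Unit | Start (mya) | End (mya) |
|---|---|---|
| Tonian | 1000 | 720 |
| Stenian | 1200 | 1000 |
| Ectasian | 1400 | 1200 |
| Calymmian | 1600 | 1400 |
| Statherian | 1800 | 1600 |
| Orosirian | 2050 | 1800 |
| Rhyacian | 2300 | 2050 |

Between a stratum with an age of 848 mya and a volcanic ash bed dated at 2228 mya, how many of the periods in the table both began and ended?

The older date is 2228 Ma and the younger is 848 Ma.
Periods with start < 2228 and end > 848 Ma: Orosirian (2050–1800), Statherian (1800–1600), Calymmian (1600–1400), Ectasian (1400–1200), Stenian (1200–1000).
That is 5 complete periods.

5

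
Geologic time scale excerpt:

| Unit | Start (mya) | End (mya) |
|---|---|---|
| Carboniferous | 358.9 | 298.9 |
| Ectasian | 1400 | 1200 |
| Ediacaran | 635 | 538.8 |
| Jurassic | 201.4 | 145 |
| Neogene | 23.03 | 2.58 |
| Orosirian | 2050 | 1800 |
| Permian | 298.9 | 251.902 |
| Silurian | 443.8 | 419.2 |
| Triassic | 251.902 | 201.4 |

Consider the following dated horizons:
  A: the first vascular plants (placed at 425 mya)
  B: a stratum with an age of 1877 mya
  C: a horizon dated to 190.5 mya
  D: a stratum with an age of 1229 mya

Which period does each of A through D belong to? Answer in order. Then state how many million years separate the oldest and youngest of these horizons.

Match each age against the start–end ranges in the excerpt: A = 425 Ma → Silurian (443.8–419.2); B = 1877 Ma → Orosirian (2050–1800); C = 190.5 Ma → Jurassic (201.4–145); D = 1229 Ma → Ectasian (1400–1200).
The largest age is 1877 Ma and the smallest is 190.5 Ma; their difference is 1686.5 Myr.

A — Silurian; B — Orosirian; C — Jurassic; D — Ectasian; span 1686.5 million years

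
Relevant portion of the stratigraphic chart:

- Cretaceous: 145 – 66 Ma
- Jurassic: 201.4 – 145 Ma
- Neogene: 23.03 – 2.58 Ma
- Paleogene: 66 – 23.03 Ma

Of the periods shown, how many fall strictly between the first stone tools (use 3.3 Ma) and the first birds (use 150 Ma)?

2

150 Ma sits inside the Jurassic (201.4–145) and 3.3 Ma inside the Neogene (23.03–2.58); neither of those is wholly between the two dates.
The listed periods lying completely between them are Cretaceous, Paleogene — 2 in all.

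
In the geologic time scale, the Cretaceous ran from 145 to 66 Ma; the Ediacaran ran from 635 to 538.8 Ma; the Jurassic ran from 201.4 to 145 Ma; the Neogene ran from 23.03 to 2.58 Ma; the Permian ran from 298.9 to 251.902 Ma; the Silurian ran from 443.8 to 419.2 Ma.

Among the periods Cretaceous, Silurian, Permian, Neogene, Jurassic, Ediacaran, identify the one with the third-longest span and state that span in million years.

Start − end for each: Cretaceous 145 − 66 = 79; Silurian 443.8 − 419.2 = 24.6; Permian 298.9 − 251.902 = 46.998; Neogene 23.03 − 2.58 = 20.45; Jurassic 201.4 − 145 = 56.4; Ediacaran 635 − 538.8 = 96.2.
Ranking these from longest: Ediacaran > Cretaceous > Jurassic > Permian > Silurian > Neogene.
Position 3 in that ranking is Jurassic, which lasted 56.4 Myr.

Jurassic, 56.4 million years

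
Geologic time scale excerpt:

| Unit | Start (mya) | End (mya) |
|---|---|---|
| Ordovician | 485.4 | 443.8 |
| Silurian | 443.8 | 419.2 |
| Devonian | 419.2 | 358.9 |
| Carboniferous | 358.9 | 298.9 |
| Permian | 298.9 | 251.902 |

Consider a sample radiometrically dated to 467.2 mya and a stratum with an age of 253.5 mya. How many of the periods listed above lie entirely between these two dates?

3

The older date is 467.2 Ma and the younger is 253.5 Ma.
Periods with start < 467.2 and end > 253.5 Ma: Silurian (443.8–419.2), Devonian (419.2–358.9), Carboniferous (358.9–298.9).
That is 3 complete periods.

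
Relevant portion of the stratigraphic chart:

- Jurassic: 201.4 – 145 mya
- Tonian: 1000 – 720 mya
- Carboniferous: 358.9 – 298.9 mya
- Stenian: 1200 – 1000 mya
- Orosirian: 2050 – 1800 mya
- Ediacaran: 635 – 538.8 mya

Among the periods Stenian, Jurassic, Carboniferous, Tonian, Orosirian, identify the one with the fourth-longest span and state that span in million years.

Start − end for each: Stenian 1200 − 1000 = 200; Jurassic 201.4 − 145 = 56.4; Carboniferous 358.9 − 298.9 = 60; Tonian 1000 − 720 = 280; Orosirian 2050 − 1800 = 250.
Ranking these from longest: Tonian > Orosirian > Stenian > Carboniferous > Jurassic.
Position 4 in that ranking is Carboniferous, which lasted 60 Myr.

Carboniferous, 60 million years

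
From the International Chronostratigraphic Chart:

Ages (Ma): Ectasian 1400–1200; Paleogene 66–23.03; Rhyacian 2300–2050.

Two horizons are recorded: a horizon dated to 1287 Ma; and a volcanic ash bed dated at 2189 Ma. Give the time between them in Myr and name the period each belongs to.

Elapsed time: 2189 − 1287 = 902 Myr.
1287 Ma lies within 1400–1200 Ma: Ectasian.
2189 Ma lies within 2300–2050 Ma: Rhyacian.

902 million years apart; the first in the Ectasian, the second in the Rhyacian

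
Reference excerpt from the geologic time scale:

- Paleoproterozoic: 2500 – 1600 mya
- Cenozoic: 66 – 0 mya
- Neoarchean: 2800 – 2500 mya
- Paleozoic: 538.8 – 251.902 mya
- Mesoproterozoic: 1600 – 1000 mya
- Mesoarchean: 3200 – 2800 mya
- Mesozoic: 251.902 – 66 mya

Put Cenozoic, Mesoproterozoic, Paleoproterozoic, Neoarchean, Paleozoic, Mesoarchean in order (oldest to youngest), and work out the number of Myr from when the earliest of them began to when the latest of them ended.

Mesoarchean → Neoarchean → Paleoproterozoic → Mesoproterozoic → Paleozoic → Cenozoic; total span 3200 Myr

From the excerpt: Cenozoic 66–0; Mesoproterozoic 1600–1000; Paleoproterozoic 2500–1600; Neoarchean 2800–2500; Paleozoic 538.8–251.902; Mesoarchean 3200–2800 (Ma).
Larger Ma is earlier, so the oldest is Mesoarchean and the youngest is Cenozoic; oldest to youngest: Mesoarchean, Neoarchean, Paleoproterozoic, Mesoproterozoic, Paleozoic, Cenozoic.
Oldest start 3200 minus youngest end 0 gives 3200 Myr overall.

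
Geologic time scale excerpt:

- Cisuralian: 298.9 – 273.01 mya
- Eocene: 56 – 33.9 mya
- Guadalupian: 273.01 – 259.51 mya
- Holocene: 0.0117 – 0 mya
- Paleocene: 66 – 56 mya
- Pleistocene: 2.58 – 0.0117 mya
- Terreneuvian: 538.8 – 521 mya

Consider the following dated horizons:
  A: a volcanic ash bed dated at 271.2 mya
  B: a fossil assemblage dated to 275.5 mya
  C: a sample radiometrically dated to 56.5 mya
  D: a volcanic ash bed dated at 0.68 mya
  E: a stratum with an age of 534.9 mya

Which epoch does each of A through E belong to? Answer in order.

A — Guadalupian; B — Cisuralian; C — Paleocene; D — Pleistocene; E — Terreneuvian

A: 271.2 Ma lies in 273.01–259.51 Ma, so Guadalupian.
B: 275.5 Ma lies in 298.9–273.01 Ma, so Cisuralian.
C: 56.5 Ma lies in 66–56 Ma, so Paleocene.
D: 0.68 Ma lies in 2.58–0.0117 Ma, so Pleistocene.
E: 534.9 Ma lies in 538.8–521 Ma, so Terreneuvian.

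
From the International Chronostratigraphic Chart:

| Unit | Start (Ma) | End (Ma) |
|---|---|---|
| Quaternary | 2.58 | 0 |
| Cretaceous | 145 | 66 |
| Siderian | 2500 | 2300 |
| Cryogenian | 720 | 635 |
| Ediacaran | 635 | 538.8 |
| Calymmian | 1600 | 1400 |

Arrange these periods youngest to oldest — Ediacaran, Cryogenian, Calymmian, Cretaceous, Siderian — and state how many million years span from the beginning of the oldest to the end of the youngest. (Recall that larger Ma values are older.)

From the excerpt: Ediacaran 635–538.8; Cryogenian 720–635; Calymmian 1600–1400; Cretaceous 145–66; Siderian 2500–2300 (Ma).
Larger Ma is earlier, so the oldest is Siderian and the youngest is Cretaceous; youngest to oldest: Cretaceous, Ediacaran, Cryogenian, Calymmian, Siderian.
Oldest start 2500 minus youngest end 66 gives 2434 Myr overall.

Cretaceous → Ediacaran → Cryogenian → Calymmian → Siderian; total span 2434 Myr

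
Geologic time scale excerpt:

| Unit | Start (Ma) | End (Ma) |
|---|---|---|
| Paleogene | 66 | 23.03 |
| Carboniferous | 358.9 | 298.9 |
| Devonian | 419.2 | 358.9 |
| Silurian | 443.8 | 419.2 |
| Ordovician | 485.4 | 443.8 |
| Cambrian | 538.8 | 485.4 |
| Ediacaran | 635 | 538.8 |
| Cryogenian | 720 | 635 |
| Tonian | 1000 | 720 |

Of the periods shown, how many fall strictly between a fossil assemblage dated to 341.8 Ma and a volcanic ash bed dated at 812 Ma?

6

The older date is 812 Ma and the younger is 341.8 Ma.
Periods with start < 812 and end > 341.8 Ma: Cryogenian (720–635), Ediacaran (635–538.8), Cambrian (538.8–485.4), Ordovician (485.4–443.8), Silurian (443.8–419.2), Devonian (419.2–358.9).
That is 6 complete periods.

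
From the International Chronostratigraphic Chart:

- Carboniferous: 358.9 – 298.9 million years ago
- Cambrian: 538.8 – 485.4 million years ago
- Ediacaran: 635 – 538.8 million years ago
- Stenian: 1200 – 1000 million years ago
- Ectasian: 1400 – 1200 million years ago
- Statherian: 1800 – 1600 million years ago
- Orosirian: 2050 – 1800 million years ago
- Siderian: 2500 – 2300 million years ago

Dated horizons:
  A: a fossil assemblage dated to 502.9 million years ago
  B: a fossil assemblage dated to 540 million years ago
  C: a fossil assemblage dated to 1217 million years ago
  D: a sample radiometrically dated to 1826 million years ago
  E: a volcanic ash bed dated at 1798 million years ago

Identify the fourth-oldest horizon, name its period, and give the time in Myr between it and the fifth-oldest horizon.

B, in the Ediacaran; 37.1 million years to A

Sorted oldest-first by Ma: D (1826), E (1798), C (1217), B (540), A (502.9).
The fourth oldest is B at 540 Ma, which lies in 635–538.8 Ma: the Ediacaran.
The fifth oldest is A at 502.9 Ma; separation = |540 − 502.9| = 37.1 Myr.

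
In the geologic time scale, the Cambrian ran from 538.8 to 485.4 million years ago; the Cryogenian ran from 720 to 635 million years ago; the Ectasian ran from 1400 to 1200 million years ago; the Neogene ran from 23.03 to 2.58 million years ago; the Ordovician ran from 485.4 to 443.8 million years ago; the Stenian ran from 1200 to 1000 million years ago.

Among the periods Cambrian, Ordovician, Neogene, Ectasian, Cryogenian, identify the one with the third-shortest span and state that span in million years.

Cambrian, 53.4 million years

Start − end for each: Cambrian 538.8 − 485.4 = 53.4; Ordovician 485.4 − 443.8 = 41.6; Neogene 23.03 − 2.58 = 20.45; Ectasian 1400 − 1200 = 200; Cryogenian 720 − 635 = 85.
Ranking these from shortest: Neogene < Ordovician < Cambrian < Cryogenian < Ectasian.
Position 3 in that ranking is Cambrian, which lasted 53.4 Myr.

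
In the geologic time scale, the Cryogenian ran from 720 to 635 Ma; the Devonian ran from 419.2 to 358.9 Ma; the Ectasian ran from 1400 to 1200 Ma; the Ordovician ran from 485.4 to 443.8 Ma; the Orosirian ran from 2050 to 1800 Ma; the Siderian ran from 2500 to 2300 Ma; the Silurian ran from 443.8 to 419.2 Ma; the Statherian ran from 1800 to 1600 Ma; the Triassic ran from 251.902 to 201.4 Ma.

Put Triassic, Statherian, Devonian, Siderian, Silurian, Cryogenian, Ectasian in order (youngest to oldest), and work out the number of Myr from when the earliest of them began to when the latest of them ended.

From the excerpt: Triassic 251.902–201.4; Statherian 1800–1600; Devonian 419.2–358.9; Siderian 2500–2300; Silurian 443.8–419.2; Cryogenian 720–635; Ectasian 1400–1200 (Ma).
Larger Ma is earlier, so the oldest is Siderian and the youngest is Triassic; youngest to oldest: Triassic, Devonian, Silurian, Cryogenian, Ectasian, Statherian, Siderian.
Oldest start 2500 minus youngest end 201.4 gives 2298.6 Myr overall.

Triassic → Devonian → Silurian → Cryogenian → Ectasian → Statherian → Siderian; total span 2298.6 Myr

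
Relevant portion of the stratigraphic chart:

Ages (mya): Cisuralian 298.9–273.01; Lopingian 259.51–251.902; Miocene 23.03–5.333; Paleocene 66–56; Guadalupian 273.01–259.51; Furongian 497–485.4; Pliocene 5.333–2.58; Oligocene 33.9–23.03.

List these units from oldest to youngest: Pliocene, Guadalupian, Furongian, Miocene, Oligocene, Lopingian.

Furongian, then Guadalupian, then Lopingian, then Oligocene, then Miocene, then Pliocene

The oldest of these is Furongian (starts 497 Ma) and the youngest is Pliocene (ends 2.58 Ma).
In between, by decreasing start age: Guadalupian (273.01), Lopingian (259.51), Oligocene (33.9), Miocene (23.03).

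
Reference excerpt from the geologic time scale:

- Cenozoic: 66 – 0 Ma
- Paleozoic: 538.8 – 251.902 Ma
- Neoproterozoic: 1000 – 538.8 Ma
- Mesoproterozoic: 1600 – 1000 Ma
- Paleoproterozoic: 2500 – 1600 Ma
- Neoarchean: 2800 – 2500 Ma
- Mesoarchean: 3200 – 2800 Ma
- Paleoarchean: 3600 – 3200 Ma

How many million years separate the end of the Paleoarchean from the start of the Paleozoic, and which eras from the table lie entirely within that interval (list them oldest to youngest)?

End of Paleoarchean = 3200 Ma; start of Paleozoic = 538.8 Ma.
Gap = 3200 − 538.8 = 2661.2 Myr.
Eras wholly inside 3200–538.8 Ma: Mesoarchean (3200–2800), Neoarchean (2800–2500), Paleoproterozoic (2500–1600), Mesoproterozoic (1600–1000), Neoproterozoic (1000–538.8).

2661.2 million years; Mesoarchean, Neoarchean, Paleoproterozoic, Mesoproterozoic, Neoproterozoic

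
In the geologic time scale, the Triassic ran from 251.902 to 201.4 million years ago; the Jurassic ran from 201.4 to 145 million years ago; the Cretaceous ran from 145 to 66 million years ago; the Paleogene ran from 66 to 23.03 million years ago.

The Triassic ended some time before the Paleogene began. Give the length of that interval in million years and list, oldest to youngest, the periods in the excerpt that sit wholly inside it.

135.4 million years; Jurassic, Cretaceous

End of Triassic = 201.4 Ma; start of Paleogene = 66 Ma.
Gap = 201.4 − 66 = 135.4 Myr.
Periods wholly inside 201.4–66 Ma: Jurassic (201.4–145), Cretaceous (145–66).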